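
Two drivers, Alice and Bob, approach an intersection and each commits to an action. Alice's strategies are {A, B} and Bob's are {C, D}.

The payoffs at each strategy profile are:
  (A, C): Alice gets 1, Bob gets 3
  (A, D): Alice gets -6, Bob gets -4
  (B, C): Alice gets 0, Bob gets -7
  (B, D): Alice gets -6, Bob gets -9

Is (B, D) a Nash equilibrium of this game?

At (B, D), Alice earns -6; switching to A would give -6, so Alice has no profitable deviation.
Bob earns -9; switching to C would give -7, so Bob would deviate.
Since at least one player can profitably deviate, this is not a Nash equilibrium.

No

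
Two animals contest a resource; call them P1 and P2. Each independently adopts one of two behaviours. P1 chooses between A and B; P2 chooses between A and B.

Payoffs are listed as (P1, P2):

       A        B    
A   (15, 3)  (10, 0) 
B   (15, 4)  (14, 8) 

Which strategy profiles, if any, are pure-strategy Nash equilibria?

(A, A) and (B, B)

(A, A): P1 gets 15 ≥ 15 from B, and P2 gets 3 ≥ 0 from B — Nash equilibrium.
(A, B): P1 prefers B (14 > 10); P2 prefers A (3 > 0) — not an equilibrium.
(B, A): P2 prefers B (8 > 4) — not an equilibrium.
(B, B): P1 gets 14 ≥ 10 from A, and P2 gets 8 ≥ 4 from A — Nash equilibrium.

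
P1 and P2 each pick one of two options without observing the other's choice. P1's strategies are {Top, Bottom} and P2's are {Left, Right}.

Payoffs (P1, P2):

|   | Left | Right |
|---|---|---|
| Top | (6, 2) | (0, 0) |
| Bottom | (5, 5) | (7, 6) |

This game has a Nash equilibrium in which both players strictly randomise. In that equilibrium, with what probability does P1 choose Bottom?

Let r be the probability that P1 plays Top. In a completely mixed equilibrium, P2 must be indifferent between Left and Right.
P2's expected payoff from Left is 2r + 5(1−r); from Right it is 6(1−r).
Setting these equal: −3r + 5 = −6r + 6, so r = 1/3.
Therefore P1 plays Bottom with probability 1 − 1/3 = 2/3.

2/3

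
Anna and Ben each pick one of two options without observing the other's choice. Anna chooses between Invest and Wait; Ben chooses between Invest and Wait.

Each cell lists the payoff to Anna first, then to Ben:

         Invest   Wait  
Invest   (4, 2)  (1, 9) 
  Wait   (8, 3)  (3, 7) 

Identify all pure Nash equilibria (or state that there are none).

(Invest, Invest): Anna prefers Wait (8 > 4); Ben prefers Wait (9 > 2) — not an equilibrium.
(Invest, Wait): Anna prefers Wait (3 > 1) — not an equilibrium.
(Wait, Invest): Ben prefers Wait (7 > 3) — not an equilibrium.
(Wait, Wait): Anna gets 3 ≥ 1 from Invest, and Ben gets 7 ≥ 3 from Invest — Nash equilibrium.

(Wait, Wait)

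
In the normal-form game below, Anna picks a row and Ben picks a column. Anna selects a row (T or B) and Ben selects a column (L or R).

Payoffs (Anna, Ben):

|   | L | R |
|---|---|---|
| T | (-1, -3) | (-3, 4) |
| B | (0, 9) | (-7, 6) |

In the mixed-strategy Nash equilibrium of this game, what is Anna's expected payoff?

-7/5

First find q, the probability Ben plays L, from Anna's indifference between T and B: −q − 3(1−q) = −7(1−q), giving q = 4/5.
Since Anna is indifferent in equilibrium, Anna's expected payoff equals the payoff from either row against (4/5, 1/5). Using T: −(4/5) − 3(1/5) = -7/5.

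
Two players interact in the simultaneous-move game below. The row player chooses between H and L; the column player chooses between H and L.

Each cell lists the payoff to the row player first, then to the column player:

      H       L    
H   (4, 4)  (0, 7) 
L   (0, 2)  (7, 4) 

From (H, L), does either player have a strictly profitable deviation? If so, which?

The row player at (H, L) earns 0; deviating to L yields 7 — a strict improvement.
The column player earns 7; deviating to H yields 4 — not better.
Only the row player has a strictly profitable deviation.

The row player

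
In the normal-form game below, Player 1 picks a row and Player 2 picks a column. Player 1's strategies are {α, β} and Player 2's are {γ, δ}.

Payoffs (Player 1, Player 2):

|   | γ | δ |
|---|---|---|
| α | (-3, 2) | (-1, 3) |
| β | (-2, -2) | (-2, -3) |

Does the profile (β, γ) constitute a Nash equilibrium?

At (β, γ), Player 1 earns -2; switching to α would give -3, so Player 1 has no profitable deviation.
Player 2 earns -2; switching to δ would give -3, so Player 2 has no profitable deviation.
Neither player can gain by a unilateral deviation, so this profile is a Nash equilibrium.

Yes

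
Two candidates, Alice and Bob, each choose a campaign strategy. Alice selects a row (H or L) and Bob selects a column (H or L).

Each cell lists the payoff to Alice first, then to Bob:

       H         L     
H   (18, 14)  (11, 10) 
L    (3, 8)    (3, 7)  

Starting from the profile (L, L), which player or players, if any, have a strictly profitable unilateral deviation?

Both

Alice at (L, L) earns 3; deviating to H yields 11 — a strict improvement.
Bob earns 7; deviating to H yields 8 — a strict improvement.
Both Alice and Bob have strictly profitable deviations.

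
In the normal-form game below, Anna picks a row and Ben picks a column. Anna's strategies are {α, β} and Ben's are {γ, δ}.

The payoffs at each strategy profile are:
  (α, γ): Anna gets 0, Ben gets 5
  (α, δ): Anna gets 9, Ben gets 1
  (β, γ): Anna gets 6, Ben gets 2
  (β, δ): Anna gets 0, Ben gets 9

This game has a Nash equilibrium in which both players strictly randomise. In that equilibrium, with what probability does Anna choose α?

7/11

Let r be the probability that Anna plays α. In a completely mixed equilibrium, Ben must be indifferent between γ and δ.
Ben's expected payoff from γ is 5r + 2(1−r); from δ it is r + 9(1−r).
Setting these equal: 3r + 2 = −8r + 9, so r = 7/11.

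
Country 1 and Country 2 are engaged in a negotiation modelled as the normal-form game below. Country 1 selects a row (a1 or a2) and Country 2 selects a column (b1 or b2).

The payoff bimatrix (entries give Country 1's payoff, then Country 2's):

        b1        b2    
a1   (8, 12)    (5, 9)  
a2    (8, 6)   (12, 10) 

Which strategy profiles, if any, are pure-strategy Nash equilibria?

(a1, b1): Country 1 gets 8 ≥ 8 from a2, and Country 2 gets 12 ≥ 9 from b2 — Nash equilibrium.
(a1, b2): Country 1 prefers a2 (12 > 5); Country 2 prefers b1 (12 > 9) — not an equilibrium.
(a2, b1): Country 2 prefers b2 (10 > 6) — not an equilibrium.
(a2, b2): Country 1 gets 12 ≥ 5 from a1, and Country 2 gets 10 ≥ 6 from b1 — Nash equilibrium.

(a1, b1) and (a2, b2)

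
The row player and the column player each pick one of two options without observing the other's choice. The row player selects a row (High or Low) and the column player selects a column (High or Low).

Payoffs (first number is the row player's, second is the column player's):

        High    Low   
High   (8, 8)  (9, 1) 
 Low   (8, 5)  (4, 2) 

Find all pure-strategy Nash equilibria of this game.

(High, High): the row player gets 8 ≥ 8 from Low, and the column player gets 8 ≥ 1 from Low — Nash equilibrium.
(High, Low): the column player prefers High (8 > 1) — not an equilibrium.
(Low, High): the row player gets 8 ≥ 8 from High, and the column player gets 5 ≥ 2 from Low — Nash equilibrium.
(Low, Low): the row player prefers High (9 > 4); the column player prefers High (5 > 2) — not an equilibrium.

(High, High) and (Low, High)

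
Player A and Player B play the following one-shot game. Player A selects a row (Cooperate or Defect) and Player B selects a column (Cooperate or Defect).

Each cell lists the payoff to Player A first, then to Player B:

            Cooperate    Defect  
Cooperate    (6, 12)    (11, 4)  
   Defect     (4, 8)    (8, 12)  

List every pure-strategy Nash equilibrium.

(Cooperate, Cooperate): Player A gets 6 ≥ 4 from Defect, and Player B gets 12 ≥ 4 from Defect — Nash equilibrium.
(Cooperate, Defect): Player B prefers Cooperate (12 > 4) — not an equilibrium.
(Defect, Cooperate): Player A prefers Cooperate (6 > 4); Player B prefers Defect (12 > 8) — not an equilibrium.
(Defect, Defect): Player A prefers Cooperate (11 > 8) — not an equilibrium.

(Cooperate, Cooperate)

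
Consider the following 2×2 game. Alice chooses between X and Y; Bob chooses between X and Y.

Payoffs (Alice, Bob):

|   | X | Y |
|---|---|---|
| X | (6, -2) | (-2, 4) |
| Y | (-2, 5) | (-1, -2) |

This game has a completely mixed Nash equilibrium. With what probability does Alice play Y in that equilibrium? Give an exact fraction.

Let r be the probability that Alice plays X. In a completely mixed equilibrium, Bob must be indifferent between X and Y.
Bob's expected payoff from X is −2r + 5(1−r); from Y it is 4r − 2(1−r).
Setting these equal: −7r + 5 = 6r − 2, so r = 7/13.
Therefore Alice plays Y with probability 1 − 7/13 = 6/13.

6/13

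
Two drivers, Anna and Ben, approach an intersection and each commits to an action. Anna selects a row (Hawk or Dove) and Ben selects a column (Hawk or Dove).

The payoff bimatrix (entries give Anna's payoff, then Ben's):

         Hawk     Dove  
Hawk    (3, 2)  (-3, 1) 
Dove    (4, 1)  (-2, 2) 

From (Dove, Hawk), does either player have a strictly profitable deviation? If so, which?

Ben

Anna at (Dove, Hawk) earns 4; deviating to Hawk yields 3 — not better.
Ben earns 1; deviating to Dove yields 2 — a strict improvement.
Only Ben has a strictly profitable deviation.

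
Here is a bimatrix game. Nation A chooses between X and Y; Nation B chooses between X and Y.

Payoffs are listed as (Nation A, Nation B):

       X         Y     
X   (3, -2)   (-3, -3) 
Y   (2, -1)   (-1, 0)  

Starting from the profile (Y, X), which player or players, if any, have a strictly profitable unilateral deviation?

Nation A at (Y, X) earns 2; deviating to X yields 3 — a strict improvement.
Nation B earns -1; deviating to Y yields 0 — a strict improvement.
Both Nation A and Nation B have strictly profitable deviations.

Both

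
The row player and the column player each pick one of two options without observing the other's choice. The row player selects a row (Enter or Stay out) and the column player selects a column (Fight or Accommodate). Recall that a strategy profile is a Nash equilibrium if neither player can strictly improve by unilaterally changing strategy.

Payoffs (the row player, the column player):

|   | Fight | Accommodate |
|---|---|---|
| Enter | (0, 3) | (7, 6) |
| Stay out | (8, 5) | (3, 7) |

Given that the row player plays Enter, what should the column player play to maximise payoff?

Accommodate

Against Enter, the column player earns 3 from Fight and 6 from Accommodate.
So Accommodate is the best response.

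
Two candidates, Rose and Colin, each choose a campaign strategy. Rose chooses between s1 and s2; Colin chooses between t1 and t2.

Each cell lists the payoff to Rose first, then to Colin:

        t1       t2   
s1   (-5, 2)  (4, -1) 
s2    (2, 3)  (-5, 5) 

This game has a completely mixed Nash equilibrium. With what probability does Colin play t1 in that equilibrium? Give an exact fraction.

9/16

Let q be the probability that Colin plays t1. In a completely mixed equilibrium, Rose must be indifferent between s1 and s2.
Rose's expected payoff from s1 is −5q + 4(1−q); from s2 it is 2q − 5(1−q).
Setting these equal: −9q + 4 = 7q − 5, so q = 9/16.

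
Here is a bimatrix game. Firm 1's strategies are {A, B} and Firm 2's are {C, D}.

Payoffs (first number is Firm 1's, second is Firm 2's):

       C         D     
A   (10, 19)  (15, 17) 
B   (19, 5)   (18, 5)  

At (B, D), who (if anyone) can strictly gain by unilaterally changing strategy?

Neither

Firm 1 at (B, D) earns 18; deviating to A yields 15 — not better.
Firm 2 earns 5; deviating to C yields 5 — not better.
Neither player can strictly improve; the profile is a Nash equilibrium.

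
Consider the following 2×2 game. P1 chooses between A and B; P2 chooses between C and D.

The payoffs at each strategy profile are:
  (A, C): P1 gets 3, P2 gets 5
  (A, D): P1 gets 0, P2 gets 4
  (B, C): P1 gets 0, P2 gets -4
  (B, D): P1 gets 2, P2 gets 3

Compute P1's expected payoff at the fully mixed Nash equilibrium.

First find q, the probability P2 plays C, from P1's indifference between A and B: 3q = 2(1−q), giving q = 2/5.
Since P1 is indifferent in equilibrium, P1's expected payoff equals the payoff from either row against (2/5, 3/5). Using A: 3(2/5) = 6/5.

6/5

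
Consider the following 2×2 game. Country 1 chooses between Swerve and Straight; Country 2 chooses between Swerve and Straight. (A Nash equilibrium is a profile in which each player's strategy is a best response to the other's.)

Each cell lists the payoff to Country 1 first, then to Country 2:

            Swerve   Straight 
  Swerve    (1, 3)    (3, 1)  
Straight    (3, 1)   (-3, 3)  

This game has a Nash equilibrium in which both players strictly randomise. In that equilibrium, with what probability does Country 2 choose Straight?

Let q be the probability that Country 2 plays Swerve. In a completely mixed equilibrium, Country 1 must be indifferent between Swerve and Straight.
Country 1's expected payoff from Swerve is q + 3(1−q); from Straight it is 3q − 3(1−q).
Setting these equal: −2q + 3 = 6q − 3, so q = 3/4.
Therefore Country 2 plays Straight with probability 1 − 3/4 = 1/4.

1/4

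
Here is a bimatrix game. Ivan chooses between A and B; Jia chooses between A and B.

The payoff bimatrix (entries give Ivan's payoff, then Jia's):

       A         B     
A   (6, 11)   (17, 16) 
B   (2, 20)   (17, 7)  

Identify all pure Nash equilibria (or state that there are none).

(A, B)

(A, A): Jia prefers B (16 > 11) — not an equilibrium.
(A, B): Ivan gets 17 ≥ 17 from B, and Jia gets 16 ≥ 11 from A — Nash equilibrium.
(B, A): Ivan prefers A (6 > 2) — not an equilibrium.
(B, B): Jia prefers A (20 > 7) — not an equilibrium.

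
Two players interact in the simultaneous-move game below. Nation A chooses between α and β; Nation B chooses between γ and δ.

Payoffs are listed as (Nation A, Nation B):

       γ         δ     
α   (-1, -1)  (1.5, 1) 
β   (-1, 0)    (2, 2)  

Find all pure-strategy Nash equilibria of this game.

(α, γ): Nation B prefers δ (1 > -1) — not an equilibrium.
(α, δ): Nation A prefers β (2 > 1.5) — not an equilibrium.
(β, γ): Nation B prefers δ (2 > 0) — not an equilibrium.
(β, δ): Nation A gets 2 ≥ 1.5 from α, and Nation B gets 2 ≥ 0 from γ — Nash equilibrium.

(β, δ)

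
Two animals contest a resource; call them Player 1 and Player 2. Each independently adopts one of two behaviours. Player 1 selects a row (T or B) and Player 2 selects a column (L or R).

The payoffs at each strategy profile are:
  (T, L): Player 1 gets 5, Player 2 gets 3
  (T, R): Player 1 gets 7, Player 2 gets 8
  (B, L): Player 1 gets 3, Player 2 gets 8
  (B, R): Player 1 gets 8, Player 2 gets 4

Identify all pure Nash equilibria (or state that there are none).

(T, L): Player 2 prefers R (8 > 3) — not an equilibrium.
(T, R): Player 1 prefers B (8 > 7) — not an equilibrium.
(B, L): Player 1 prefers T (5 > 3) — not an equilibrium.
(B, R): Player 2 prefers L (8 > 4) — not an equilibrium.

none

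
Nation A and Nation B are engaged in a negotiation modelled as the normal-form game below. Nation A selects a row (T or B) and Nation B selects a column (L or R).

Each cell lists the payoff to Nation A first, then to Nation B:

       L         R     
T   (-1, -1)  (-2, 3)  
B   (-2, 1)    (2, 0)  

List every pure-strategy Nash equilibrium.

(T, L): Nation B prefers R (3 > -1) — not an equilibrium.
(T, R): Nation A prefers B (2 > -2) — not an equilibrium.
(B, L): Nation A prefers T (-1 > -2) — not an equilibrium.
(B, R): Nation B prefers L (1 > 0) — not an equilibrium.

none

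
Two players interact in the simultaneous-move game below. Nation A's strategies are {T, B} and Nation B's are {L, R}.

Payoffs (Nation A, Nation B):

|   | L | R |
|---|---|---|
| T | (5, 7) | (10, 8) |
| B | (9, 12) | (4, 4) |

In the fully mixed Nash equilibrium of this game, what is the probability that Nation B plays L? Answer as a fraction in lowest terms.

3/5

Let q be the probability that Nation B plays L. In a completely mixed equilibrium, Nation A must be indifferent between T and B.
Nation A's expected payoff from T is 5q + 10(1−q); from B it is 9q + 4(1−q).
Setting these equal: −5q + 10 = 5q + 4, so q = 3/5.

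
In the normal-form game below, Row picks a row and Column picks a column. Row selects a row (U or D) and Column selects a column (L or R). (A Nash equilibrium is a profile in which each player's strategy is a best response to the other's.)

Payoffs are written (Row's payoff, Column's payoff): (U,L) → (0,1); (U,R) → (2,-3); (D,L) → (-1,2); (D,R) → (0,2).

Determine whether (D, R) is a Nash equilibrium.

At (D, R), Row earns 0; switching to U would give 2, so Row would deviate.
Column earns 2; switching to L would give 2, so Column has no profitable deviation.
Since at least one player can profitably deviate, this is not a Nash equilibrium.

No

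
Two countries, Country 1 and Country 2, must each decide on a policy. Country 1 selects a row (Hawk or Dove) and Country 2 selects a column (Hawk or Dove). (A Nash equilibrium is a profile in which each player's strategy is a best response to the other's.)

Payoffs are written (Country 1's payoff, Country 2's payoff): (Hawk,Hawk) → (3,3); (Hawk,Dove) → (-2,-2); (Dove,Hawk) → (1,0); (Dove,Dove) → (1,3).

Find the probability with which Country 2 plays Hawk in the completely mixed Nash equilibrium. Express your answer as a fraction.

3/5

Let q be the probability that Country 2 plays Hawk. In a completely mixed equilibrium, Country 1 must be indifferent between Hawk and Dove.
Country 1's expected payoff from Hawk is 3q − 2(1−q); from Dove it is q + (1−q).
Setting these equal: 5q − 2 = 1, so q = 3/5.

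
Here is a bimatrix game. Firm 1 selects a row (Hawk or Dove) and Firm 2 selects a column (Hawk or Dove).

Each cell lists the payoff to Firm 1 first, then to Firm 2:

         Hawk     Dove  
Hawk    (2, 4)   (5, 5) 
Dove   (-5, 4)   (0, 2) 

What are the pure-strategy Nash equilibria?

(Hawk, Dove)

(Hawk, Hawk): Firm 2 prefers Dove (5 > 4) — not an equilibrium.
(Hawk, Dove): Firm 1 gets 5 ≥ 0 from Dove, and Firm 2 gets 5 ≥ 4 from Hawk — Nash equilibrium.
(Dove, Hawk): Firm 1 prefers Hawk (2 > -5) — not an equilibrium.
(Dove, Dove): Firm 1 prefers Hawk (5 > 0); Firm 2 prefers Hawk (4 > 2) — not an equilibrium.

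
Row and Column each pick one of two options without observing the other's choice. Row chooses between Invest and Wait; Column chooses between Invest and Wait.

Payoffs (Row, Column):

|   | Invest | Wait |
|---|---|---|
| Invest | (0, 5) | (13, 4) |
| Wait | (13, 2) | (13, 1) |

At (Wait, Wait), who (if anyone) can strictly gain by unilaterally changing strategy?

Column

Row at (Wait, Wait) earns 13; deviating to Invest yields 13 — not better.
Column earns 1; deviating to Invest yields 2 — a strict improvement.
Only Column has a strictly profitable deviation.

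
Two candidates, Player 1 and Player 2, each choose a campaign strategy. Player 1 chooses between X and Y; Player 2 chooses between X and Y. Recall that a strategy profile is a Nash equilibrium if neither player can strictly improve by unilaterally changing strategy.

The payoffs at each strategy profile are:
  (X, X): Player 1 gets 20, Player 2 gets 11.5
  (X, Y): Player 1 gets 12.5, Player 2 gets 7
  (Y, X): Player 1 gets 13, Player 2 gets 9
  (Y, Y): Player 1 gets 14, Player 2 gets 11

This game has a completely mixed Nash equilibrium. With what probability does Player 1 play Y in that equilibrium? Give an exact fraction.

Let p be the probability that Player 1 plays X. In a completely mixed equilibrium, Player 2 must be indifferent between X and Y.
Player 2's expected payoff from X is 11.5p + 9(1−p); from Y it is 7p + 11(1−p).
Setting these equal: 2.5p + 9 = −4p + 11, so p = 4/13.
Therefore Player 1 plays Y with probability 1 − 4/13 = 9/13.

9/13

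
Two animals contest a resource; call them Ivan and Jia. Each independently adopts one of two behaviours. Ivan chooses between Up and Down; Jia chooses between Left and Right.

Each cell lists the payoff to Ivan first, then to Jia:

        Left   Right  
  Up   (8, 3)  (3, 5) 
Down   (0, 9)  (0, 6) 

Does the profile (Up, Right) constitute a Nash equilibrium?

At (Up, Right), Ivan earns 3; switching to Down would give 0, so Ivan has no profitable deviation.
Jia earns 5; switching to Left would give 3, so Jia has no profitable deviation.
Neither player can gain by a unilateral deviation, so this profile is a Nash equilibrium.

Yes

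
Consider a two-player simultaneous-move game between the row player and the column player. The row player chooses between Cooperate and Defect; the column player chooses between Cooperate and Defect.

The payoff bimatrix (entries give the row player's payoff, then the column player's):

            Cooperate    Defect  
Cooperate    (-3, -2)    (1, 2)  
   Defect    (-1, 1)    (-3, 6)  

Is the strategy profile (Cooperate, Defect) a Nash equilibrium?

At (Cooperate, Defect), the row player earns 1; switching to Defect would give -3, so the row player has no profitable deviation.
The column player earns 2; switching to Cooperate would give -2, so the column player has no profitable deviation.
Neither player can gain by a unilateral deviation, so this profile is a Nash equilibrium.

Yes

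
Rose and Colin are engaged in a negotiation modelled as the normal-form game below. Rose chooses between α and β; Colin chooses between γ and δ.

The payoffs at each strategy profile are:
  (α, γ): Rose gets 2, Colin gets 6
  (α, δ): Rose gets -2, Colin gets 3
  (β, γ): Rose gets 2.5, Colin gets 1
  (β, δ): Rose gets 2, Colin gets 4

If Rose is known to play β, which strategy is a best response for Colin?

Against β, Colin earns 1 from γ and 4 from δ.
So δ is the best response.

δ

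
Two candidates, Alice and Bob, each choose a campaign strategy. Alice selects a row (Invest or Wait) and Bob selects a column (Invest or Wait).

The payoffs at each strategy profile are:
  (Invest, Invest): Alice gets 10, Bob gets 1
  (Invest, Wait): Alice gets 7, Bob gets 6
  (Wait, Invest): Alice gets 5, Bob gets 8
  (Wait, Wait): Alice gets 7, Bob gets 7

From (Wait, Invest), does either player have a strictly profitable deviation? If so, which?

Alice

Alice at (Wait, Invest) earns 5; deviating to Invest yields 10 — a strict improvement.
Bob earns 8; deviating to Wait yields 7 — not better.
Only Alice has a strictly profitable deviation.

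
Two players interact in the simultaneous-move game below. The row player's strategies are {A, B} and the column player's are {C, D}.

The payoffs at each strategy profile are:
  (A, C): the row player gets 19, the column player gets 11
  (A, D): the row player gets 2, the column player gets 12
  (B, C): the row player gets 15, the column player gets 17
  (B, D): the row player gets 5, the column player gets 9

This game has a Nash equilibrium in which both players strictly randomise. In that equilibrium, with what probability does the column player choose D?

4/7

Let q be the probability that the column player plays C. In a completely mixed equilibrium, the row player must be indifferent between A and B.
The row player's expected payoff from A is 19q + 2(1−q); from B it is 15q + 5(1−q).
Setting these equal: 17q + 2 = 10q + 5, so q = 3/7.
Therefore the column player plays D with probability 1 − 3/7 = 4/7.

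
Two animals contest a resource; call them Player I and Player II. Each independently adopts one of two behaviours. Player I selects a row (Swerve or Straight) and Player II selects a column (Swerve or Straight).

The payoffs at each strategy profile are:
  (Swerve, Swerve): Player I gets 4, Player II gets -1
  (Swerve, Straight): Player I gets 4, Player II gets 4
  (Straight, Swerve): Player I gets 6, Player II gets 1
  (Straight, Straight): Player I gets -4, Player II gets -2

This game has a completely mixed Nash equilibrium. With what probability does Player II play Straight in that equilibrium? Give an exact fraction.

1/5

Let c be the probability that Player II plays Swerve. In a completely mixed equilibrium, Player I must be indifferent between Swerve and Straight.
Player I's expected payoff from Swerve is 4c + 4(1−c); from Straight it is 6c − 4(1−c).
Setting these equal: 4 = 10c − 4, so c = 4/5.
Therefore Player II plays Straight with probability 1 − 4/5 = 1/5.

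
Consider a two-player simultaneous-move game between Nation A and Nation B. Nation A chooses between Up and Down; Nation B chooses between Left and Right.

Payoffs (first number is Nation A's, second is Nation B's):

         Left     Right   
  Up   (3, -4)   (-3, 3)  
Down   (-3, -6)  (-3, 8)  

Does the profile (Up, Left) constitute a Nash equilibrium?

At (Up, Left), Nation A earns 3; switching to Down would give -3, so Nation A has no profitable deviation.
Nation B earns -4; switching to Right would give 3, so Nation B would deviate.
Since at least one player can profitably deviate, this is not a Nash equilibrium.

No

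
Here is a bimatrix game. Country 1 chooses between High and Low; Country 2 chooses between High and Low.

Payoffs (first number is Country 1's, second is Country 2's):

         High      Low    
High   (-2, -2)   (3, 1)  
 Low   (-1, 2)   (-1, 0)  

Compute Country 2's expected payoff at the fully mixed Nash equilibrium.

First find x, the probability Country 1 plays High, from Country 2's indifference between High and Low: −2x + 2(1−x) = x, giving x = 2/5.
Since Country 2 is indifferent in equilibrium, Country 2's expected payoff equals the payoff from either column against (2/5, 3/5). Using High: −2(2/5) + 2(3/5) = 2/5.

2/5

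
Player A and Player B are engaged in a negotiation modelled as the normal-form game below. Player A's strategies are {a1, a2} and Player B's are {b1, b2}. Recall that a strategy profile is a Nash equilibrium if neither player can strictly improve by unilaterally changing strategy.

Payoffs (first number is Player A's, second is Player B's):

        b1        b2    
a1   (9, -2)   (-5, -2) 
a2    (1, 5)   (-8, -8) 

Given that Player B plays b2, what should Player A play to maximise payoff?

Against b2, Player A earns -5 from a1 and -8 from a2.
So a1 is the best response.

a1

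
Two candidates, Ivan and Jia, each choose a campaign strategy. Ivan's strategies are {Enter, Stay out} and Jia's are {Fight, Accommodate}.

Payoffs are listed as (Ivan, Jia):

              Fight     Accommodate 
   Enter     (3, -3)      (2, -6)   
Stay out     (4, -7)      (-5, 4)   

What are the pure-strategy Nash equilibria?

none

(Enter, Fight): Ivan prefers Stay out (4 > 3) — not an equilibrium.
(Enter, Accommodate): Jia prefers Fight (-3 > -6) — not an equilibrium.
(Stay out, Fight): Jia prefers Accommodate (4 > -7) — not an equilibrium.
(Stay out, Accommodate): Ivan prefers Enter (2 > -5) — not an equilibrium.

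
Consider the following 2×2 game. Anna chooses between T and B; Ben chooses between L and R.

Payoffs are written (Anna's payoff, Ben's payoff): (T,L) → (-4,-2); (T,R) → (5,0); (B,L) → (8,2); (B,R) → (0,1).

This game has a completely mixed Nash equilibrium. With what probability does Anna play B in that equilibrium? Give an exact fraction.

Let p be the probability that Anna plays T. In a completely mixed equilibrium, Ben must be indifferent between L and R.
Ben's expected payoff from L is −2p + 2(1−p); from R it is (1−p).
Setting these equal: −4p + 2 = −p + 1, so p = 1/3.
Therefore Anna plays B with probability 1 − 1/3 = 2/3.

2/3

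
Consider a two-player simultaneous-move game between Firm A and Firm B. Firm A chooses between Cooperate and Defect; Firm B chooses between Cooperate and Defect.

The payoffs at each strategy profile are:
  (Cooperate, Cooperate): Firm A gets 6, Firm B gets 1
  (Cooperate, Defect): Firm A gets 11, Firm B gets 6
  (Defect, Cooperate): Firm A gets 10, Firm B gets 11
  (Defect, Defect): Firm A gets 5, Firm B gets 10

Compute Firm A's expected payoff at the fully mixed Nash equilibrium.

First find q, the probability Firm B plays Cooperate, from Firm A's indifference between Cooperate and Defect: 6q + 11(1−q) = 10q + 5(1−q), giving q = 3/5.
Since Firm A is indifferent in equilibrium, Firm A's expected payoff equals the payoff from either row against (3/5, 2/5). Using Cooperate: 6(3/5) + 11(2/5) = 8.

8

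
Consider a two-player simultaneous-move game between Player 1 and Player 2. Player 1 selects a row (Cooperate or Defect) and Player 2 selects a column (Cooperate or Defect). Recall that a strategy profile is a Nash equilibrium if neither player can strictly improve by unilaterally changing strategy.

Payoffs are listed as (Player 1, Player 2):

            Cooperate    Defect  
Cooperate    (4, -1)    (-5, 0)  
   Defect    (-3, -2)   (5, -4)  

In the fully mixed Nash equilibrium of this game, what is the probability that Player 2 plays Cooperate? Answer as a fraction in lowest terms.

Let q be the probability that Player 2 plays Cooperate. In a completely mixed equilibrium, Player 1 must be indifferent between Cooperate and Defect.
Player 1's expected payoff from Cooperate is 4q − 5(1−q); from Defect it is −3q + 5(1−q).
Setting these equal: 9q − 5 = −8q + 5, so q = 10/17.

10/17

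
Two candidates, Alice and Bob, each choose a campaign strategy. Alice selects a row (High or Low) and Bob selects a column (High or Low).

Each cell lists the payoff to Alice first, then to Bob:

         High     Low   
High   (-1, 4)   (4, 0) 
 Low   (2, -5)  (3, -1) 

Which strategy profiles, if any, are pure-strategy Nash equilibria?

(High, High): Alice prefers Low (2 > -1) — not an equilibrium.
(High, Low): Bob prefers High (4 > 0) — not an equilibrium.
(Low, High): Bob prefers Low (-1 > -5) — not an equilibrium.
(Low, Low): Alice prefers High (4 > 3) — not an equilibrium.

none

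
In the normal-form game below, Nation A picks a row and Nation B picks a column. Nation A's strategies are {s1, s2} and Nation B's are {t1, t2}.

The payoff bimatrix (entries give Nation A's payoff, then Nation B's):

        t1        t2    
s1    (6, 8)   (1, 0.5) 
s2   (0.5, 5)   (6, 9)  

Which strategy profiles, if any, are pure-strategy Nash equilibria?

(s1, t1): Nation A gets 6 ≥ 0.5 from s2, and Nation B gets 8 ≥ 0.5 from t2 — Nash equilibrium.
(s1, t2): Nation A prefers s2 (6 > 1); Nation B prefers t1 (8 > 0.5) — not an equilibrium.
(s2, t1): Nation A prefers s1 (6 > 0.5); Nation B prefers t2 (9 > 5) — not an equilibrium.
(s2, t2): Nation A gets 6 ≥ 1 from s1, and Nation B gets 9 ≥ 5 from t1 — Nash equilibrium.

(s1, t1) and (s2, t2)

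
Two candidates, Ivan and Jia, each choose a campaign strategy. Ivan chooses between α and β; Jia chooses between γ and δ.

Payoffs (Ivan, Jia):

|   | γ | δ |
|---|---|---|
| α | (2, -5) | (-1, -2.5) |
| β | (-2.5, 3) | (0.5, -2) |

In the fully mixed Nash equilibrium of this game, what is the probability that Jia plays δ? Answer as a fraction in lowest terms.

Let c be the probability that Jia plays γ. In a completely mixed equilibrium, Ivan must be indifferent between α and β.
Ivan's expected payoff from α is 2c − (1−c); from β it is −2.5c + 0.5(1−c).
Setting these equal: 3c − 1 = −3c + 0.5, so c = 1/4.
Therefore Jia plays δ with probability 1 − 1/4 = 3/4.

3/4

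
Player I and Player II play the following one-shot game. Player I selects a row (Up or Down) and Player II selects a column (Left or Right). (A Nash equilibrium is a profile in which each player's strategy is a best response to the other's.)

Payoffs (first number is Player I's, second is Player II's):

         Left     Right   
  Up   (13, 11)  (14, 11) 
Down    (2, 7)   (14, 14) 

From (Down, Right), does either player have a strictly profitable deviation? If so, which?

Neither

Player I at (Down, Right) earns 14; deviating to Up yields 14 — not better.
Player II earns 14; deviating to Left yields 7 — not better.
Neither player can strictly improve; the profile is a Nash equilibrium.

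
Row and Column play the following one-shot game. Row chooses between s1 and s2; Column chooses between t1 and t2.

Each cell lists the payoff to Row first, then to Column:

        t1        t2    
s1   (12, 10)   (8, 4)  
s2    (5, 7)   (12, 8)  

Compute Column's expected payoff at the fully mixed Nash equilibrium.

52/7

First find x, the probability Row plays s1, from Column's indifference between t1 and t2: 10x + 7(1−x) = 4x + 8(1−x), giving x = 1/7.
Since Column is indifferent in equilibrium, Column's expected payoff equals the payoff from either column against (1/7, 6/7). Using t1: 10(1/7) + 7(6/7) = 52/7.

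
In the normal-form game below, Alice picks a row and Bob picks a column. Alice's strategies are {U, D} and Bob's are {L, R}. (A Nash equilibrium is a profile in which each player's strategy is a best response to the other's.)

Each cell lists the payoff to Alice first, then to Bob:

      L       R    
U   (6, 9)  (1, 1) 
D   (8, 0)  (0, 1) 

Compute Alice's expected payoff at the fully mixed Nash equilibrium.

8/3

First find y, the probability Bob plays L, from Alice's indifference between U and D: 6y + (1−y) = 8y, giving y = 1/3.
Since Alice is indifferent in equilibrium, Alice's expected payoff equals the payoff from either row against (1/3, 2/3). Using U: 6(1/3) + (2/3) = 8/3.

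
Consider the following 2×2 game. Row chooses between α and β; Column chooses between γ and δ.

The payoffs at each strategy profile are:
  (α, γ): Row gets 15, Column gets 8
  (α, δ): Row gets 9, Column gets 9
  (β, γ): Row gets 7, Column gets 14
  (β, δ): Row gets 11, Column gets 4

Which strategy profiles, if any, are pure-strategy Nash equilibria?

(α, γ): Column prefers δ (9 > 8) — not an equilibrium.
(α, δ): Row prefers β (11 > 9) — not an equilibrium.
(β, γ): Row prefers α (15 > 7) — not an equilibrium.
(β, δ): Column prefers γ (14 > 4) — not an equilibrium.

none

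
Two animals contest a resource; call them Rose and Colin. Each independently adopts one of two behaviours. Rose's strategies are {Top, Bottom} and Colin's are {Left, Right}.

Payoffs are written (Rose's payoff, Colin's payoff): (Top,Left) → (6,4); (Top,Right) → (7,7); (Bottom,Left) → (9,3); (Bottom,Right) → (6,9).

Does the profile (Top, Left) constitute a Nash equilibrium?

At (Top, Left), Rose earns 6; switching to Bottom would give 9, so Rose would deviate.
Colin earns 4; switching to Right would give 7, so Colin would deviate.
Since at least one player can profitably deviate, this is not a Nash equilibrium.

No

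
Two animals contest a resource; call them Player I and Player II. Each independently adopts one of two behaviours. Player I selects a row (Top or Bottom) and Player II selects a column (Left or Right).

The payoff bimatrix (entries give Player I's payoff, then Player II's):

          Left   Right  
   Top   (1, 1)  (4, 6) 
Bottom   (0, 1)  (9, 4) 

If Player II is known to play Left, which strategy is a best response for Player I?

Against Left, Player I earns 1 from Top and 0 from Bottom.
So Top is the best response.

Top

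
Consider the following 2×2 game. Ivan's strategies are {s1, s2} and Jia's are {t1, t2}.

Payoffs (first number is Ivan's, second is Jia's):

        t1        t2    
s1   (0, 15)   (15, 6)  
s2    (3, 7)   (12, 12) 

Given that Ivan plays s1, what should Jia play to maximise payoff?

Against s1, Jia earns 15 from t1 and 6 from t2.
So t1 is the best response.

t1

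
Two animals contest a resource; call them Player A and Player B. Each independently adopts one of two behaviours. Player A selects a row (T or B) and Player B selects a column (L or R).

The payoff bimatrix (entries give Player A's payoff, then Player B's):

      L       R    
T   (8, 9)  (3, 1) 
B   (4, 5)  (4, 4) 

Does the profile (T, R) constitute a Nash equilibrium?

No

At (T, R), Player A earns 3; switching to B would give 4, so Player A would deviate.
Player B earns 1; switching to L would give 9, so Player B would deviate.
Since at least one player can profitably deviate, this is not a Nash equilibrium.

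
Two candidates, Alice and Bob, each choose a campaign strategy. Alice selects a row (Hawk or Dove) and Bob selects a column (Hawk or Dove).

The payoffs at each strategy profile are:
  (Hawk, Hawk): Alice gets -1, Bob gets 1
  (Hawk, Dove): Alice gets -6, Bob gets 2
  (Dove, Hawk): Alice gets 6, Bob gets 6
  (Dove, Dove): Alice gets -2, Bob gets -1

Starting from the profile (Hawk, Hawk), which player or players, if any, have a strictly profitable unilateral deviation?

Both

Alice at (Hawk, Hawk) earns -1; deviating to Dove yields 6 — a strict improvement.
Bob earns 1; deviating to Dove yields 2 — a strict improvement.
Both Alice and Bob have strictly profitable deviations.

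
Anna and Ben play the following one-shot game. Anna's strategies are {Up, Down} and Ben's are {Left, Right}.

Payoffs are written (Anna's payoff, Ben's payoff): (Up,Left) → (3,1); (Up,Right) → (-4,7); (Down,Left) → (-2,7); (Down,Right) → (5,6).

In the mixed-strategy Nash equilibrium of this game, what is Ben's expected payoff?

First find x, the probability Anna plays Up, from Ben's indifference between Left and Right: x + 7(1−x) = 7x + 6(1−x), giving x = 1/7.
Since Ben is indifferent in equilibrium, Ben's expected payoff equals the payoff from either column against (1/7, 6/7). Using Left: (1/7) + 7(6/7) = 43/7.

43/7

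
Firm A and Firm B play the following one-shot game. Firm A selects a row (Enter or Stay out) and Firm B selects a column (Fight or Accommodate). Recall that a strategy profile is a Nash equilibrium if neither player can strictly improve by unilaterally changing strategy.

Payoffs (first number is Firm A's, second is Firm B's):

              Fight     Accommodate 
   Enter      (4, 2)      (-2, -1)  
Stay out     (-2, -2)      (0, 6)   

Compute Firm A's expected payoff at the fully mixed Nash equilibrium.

First find y, the probability Firm B plays Fight, from Firm A's indifference between Enter and Stay out: 4y − 2(1−y) = −2y, giving y = 1/4.
Since Firm A is indifferent in equilibrium, Firm A's expected payoff equals the payoff from either row against (1/4, 3/4). Using Enter: 4(1/4) − 2(3/4) = -1/2.

-1/2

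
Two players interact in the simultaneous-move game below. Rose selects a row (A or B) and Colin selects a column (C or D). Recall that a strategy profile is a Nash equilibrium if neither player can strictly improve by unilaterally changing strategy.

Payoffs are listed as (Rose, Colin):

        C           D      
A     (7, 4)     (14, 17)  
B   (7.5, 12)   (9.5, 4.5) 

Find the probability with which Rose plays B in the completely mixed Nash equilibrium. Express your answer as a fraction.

26/41

Let r be the probability that Rose plays A. In a completely mixed equilibrium, Colin must be indifferent between C and D.
Colin's expected payoff from C is 4r + 12(1−r); from D it is 17r + 4.5(1−r).
Setting these equal: −8r + 12 = 12.5r + 4.5, so r = 15/41.
Therefore Rose plays B with probability 1 − 15/41 = 26/41.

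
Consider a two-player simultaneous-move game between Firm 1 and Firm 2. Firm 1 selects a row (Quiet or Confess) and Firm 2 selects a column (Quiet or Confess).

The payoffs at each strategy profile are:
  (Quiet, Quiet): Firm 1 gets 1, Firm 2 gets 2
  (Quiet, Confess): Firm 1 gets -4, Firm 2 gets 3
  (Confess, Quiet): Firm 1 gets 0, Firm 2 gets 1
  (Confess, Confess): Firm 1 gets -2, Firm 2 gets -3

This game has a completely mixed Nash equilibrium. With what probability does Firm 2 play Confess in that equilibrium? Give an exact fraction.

Let c be the probability that Firm 2 plays Quiet. In a completely mixed equilibrium, Firm 1 must be indifferent between Quiet and Confess.
Firm 1's expected payoff from Quiet is c − 4(1−c); from Confess it is −2(1−c).
Setting these equal: 5c − 4 = 2c − 2, so c = 2/3.
Therefore Firm 2 plays Confess with probability 1 − 2/3 = 1/3.

1/3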